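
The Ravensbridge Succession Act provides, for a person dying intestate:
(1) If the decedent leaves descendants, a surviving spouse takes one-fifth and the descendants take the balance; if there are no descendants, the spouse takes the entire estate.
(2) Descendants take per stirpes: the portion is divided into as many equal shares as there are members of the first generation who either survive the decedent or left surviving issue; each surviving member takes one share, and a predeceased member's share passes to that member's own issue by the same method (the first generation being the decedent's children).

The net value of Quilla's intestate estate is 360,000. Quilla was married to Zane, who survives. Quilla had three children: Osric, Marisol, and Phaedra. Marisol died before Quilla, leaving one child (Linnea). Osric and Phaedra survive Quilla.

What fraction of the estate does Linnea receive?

Zane takes one-fifth of 360,000 = 72,000. The remaining 288,000 passes to the descendants.
The descendants' portion (288,000) is divided into 3 shares of 96,000: Osric and Phaedra each take 96,000; Marisol's 96,000 share passes to Marisol's issue.
Marisol's share (96,000) passes entirely to Linnea.

Linnea receives 4/15 of the estate.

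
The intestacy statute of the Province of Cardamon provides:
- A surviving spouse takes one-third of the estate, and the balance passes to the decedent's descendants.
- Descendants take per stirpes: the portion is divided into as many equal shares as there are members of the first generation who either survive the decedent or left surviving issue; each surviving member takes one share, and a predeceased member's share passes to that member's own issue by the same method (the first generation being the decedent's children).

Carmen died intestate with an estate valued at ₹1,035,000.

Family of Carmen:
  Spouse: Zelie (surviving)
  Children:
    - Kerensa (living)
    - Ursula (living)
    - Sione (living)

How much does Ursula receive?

Ursula receives ₹230,000.

Zelie takes one-third of ₹1,035,000 = ₹345,000. The remaining ₹690,000 passes to the descendants.
The descendants' portion (₹690,000) is divided into 3 shares of ₹230,000: Kerensa, Ursula, and Sione each take ₹230,000.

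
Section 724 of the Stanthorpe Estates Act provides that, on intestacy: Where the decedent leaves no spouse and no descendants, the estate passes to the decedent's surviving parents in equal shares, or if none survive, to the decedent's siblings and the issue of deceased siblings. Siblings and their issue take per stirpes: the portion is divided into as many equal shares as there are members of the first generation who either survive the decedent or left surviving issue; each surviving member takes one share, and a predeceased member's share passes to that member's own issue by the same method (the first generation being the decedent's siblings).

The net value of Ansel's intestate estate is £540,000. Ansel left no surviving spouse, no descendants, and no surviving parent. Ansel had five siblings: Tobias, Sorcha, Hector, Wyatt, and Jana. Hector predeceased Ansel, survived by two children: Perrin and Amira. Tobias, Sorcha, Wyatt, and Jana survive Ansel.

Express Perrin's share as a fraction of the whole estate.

The entire £540,000 passes to the siblings and their issue.
That amount (£540,000) is divided into 5 shares of £108,000: Tobias, Sorcha, Wyatt, and Jana each take £108,000; Hector's £108,000 share passes to Hector's issue.
Hector's share (£108,000) is divided into 2 shares of £54,000: Perrin and Amira each take £54,000.

Perrin receives 1/10 of the estate.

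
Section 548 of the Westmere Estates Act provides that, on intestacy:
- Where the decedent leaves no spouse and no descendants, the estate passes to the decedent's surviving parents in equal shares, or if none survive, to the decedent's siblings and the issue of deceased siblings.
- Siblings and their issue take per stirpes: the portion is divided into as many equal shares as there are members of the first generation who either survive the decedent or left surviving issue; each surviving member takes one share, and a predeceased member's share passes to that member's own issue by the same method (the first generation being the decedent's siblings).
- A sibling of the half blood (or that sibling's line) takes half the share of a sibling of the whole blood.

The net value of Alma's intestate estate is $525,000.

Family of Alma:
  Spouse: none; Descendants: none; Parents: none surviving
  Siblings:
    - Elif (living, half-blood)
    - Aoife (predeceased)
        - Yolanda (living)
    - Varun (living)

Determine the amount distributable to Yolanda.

The entire $525,000 passes to the siblings and their issue.
Counting each half-blood sibling's line as half a unit, there are 5/2 units in $525,000, so one unit is $210,000. Whole-blood lines (Aoife and Varun) take $210,000 each; half-blood lines (Elif) take $105,000 each.
Aoife's share ($210,000) passes entirely to Yolanda.

Yolanda receives $210,000.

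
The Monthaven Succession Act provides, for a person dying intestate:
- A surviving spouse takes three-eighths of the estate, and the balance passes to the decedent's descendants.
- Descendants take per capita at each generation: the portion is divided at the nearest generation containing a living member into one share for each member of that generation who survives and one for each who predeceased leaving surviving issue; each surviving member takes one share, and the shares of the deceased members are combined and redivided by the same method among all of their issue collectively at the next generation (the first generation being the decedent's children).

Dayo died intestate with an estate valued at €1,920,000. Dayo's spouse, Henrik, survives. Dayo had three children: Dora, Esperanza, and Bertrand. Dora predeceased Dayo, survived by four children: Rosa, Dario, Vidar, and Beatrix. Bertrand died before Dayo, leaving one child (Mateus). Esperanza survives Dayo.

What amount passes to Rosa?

Rosa receives €160,000.

Henrik takes three-eighths of €1,920,000 = €720,000. The remaining €1,200,000 passes to the descendants.
The descendants' portion (€1,200,000) is divided at the children's generation into 3 shares of €400,000. Esperanza takes €400,000. The 2 shares of the deceased (Dora and Bertrand) are combined into a pool of €800,000.
That pool (€800,000) is divided at the grandchildren's generation equally among Rosa, Dario, Vidar, Beatrix, and Mateus: €160,000 each.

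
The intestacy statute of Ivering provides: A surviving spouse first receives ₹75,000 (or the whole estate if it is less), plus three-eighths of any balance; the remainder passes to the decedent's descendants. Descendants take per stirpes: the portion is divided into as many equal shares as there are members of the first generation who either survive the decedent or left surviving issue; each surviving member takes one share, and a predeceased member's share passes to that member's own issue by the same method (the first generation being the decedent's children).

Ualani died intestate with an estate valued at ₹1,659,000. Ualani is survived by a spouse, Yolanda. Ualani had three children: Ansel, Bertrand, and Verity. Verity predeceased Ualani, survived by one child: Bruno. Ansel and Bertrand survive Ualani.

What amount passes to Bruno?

Yolanda first takes ₹75,000, leaving a balance of ₹1,584,000. Yolanda then takes three-eighths of the balance (₹594,000), for a total of ₹669,000. The remaining ₹990,000 passes to the descendants.
The descendants' portion (₹990,000) is divided into 3 shares of ₹330,000: Ansel and Bertrand each take ₹330,000; Verity's ₹330,000 share passes to Verity's issue.
Verity's share (₹330,000) passes entirely to Bruno.

Bruno receives ₹330,000.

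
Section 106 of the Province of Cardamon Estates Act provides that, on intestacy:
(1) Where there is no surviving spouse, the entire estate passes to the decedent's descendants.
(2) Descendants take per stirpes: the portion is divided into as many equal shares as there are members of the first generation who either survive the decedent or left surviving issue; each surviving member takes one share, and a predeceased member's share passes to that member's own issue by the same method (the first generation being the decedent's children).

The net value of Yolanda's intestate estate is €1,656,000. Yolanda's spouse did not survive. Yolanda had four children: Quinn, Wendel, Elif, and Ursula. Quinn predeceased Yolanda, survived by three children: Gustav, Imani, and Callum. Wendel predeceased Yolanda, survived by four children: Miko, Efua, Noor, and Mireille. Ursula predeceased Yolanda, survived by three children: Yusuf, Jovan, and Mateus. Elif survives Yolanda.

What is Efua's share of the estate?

Efua receives €103,500.

The entire €1,656,000 passes to the descendants.
That amount (€1,656,000) is divided into 4 shares of €414,000: Elif takes €414,000; Quinn's €414,000 share passes to Quinn's issue; Wendel's €414,000 share passes to Wendel's issue; Ursula's €414,000 share passes to Ursula's issue.
Quinn's share (€414,000) is divided into 3 shares of €138,000: Gustav, Imani, and Callum each take €138,000.
Wendel's share (€414,000) is divided into 4 shares of €103,500: Miko, Efua, Noor, and Mireille each take €103,500.
Ursula's share (€414,000) is divided into 3 shares of €138,000: Yusuf, Jovan, and Mateus each take €138,000.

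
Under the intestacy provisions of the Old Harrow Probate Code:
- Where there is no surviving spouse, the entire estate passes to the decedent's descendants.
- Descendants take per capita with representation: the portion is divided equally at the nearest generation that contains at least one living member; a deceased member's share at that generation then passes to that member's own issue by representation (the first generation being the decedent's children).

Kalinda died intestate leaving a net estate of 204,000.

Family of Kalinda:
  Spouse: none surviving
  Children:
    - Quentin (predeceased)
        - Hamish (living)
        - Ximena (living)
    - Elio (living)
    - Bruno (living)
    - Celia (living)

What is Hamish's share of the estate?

The entire 204,000 passes to the descendants.
That amount (204,000) is divided into 4 shares of 51,000: Elio, Bruno, and Celia each take 51,000; Quentin's 51,000 share passes to Quentin's issue.
Quentin's share (51,000) is divided into 2 shares of 25,500: Hamish and Ximena each take 25,500.

Hamish receives 25,500.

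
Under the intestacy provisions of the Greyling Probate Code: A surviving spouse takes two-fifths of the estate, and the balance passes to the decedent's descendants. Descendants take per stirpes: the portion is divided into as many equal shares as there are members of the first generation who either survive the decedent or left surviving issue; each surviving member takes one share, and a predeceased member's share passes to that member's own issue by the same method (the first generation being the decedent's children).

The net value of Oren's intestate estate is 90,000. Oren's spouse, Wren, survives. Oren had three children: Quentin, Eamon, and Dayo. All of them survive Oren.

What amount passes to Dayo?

Dayo receives 18,000.

Wren takes two-fifths of 90,000 = 36,000. The remaining 54,000 passes to the descendants.
The descendants' portion (54,000) is divided into 3 shares of 18,000: Quentin, Eamon, and Dayo each take 18,000.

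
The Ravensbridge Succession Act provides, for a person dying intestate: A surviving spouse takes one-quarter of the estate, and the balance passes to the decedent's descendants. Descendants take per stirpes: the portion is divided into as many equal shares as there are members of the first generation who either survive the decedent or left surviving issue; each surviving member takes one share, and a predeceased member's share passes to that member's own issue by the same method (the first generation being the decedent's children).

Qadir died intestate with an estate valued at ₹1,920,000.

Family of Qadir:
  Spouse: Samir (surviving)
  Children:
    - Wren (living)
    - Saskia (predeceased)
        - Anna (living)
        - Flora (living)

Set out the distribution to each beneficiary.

Samir: ₹480,000; Wren: ₹720,000; Anna: ₹360,000; Flora: ₹360,000

Samir takes one-quarter of ₹1,920,000 = ₹480,000. The remaining ₹1,440,000 passes to the descendants.
The descendants' portion (₹1,440,000) is divided into 2 shares of ₹720,000: Wren takes ₹720,000; Saskia's ₹720,000 share passes to Saskia's issue.
Saskia's share (₹720,000) is divided into 2 shares of ₹360,000: Anna and Flora each take ₹360,000.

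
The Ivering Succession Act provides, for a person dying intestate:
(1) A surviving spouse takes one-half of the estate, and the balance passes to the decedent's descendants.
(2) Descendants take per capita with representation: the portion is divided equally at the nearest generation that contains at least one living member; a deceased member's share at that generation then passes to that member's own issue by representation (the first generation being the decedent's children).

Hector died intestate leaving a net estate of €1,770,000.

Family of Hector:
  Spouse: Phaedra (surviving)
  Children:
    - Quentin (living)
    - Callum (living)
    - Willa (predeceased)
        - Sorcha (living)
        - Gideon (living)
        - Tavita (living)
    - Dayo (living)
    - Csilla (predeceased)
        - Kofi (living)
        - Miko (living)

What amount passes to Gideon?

Phaedra takes one-half of €1,770,000 = €885,000. The remaining €885,000 passes to the descendants.
The descendants' portion (€885,000) is divided into 5 shares of €177,000: Quentin, Callum, and Dayo each take €177,000; Willa's €177,000 share passes to Willa's issue; Csilla's €177,000 share passes to Csilla's issue.
Willa's share (€177,000) is divided into 3 shares of €59,000: Sorcha, Gideon, and Tavita each take €59,000.
Csilla's share (€177,000) is divided into 2 shares of €88,500: Kofi and Miko each take €88,500.

Gideon receives €59,000.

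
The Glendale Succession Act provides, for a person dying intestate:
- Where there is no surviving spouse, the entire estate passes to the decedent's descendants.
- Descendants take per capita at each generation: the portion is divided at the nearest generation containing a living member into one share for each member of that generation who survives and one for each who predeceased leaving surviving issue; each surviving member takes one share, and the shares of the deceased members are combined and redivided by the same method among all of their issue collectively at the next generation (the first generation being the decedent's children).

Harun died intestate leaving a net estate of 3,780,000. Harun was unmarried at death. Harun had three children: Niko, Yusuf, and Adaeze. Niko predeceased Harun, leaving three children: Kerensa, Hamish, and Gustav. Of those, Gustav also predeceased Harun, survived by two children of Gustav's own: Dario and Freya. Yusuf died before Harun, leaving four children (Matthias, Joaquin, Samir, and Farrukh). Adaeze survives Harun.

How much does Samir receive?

The entire 3,780,000 passes to the descendants.
That amount (3,780,000) is divided at the children's generation into 3 shares of 1,260,000. Adaeze takes 1,260,000. The 2 shares of the deceased (Niko and Yusuf) are combined into a pool of 2,520,000.
That pool (2,520,000) is divided at the grandchildren's generation into 7 shares of 360,000. Kerensa, Hamish, Matthias, Joaquin, Samir, and Farrukh each take 360,000. The remaining share for the deceased Gustav (360,000) is carried to the next generation.
That pool (360,000) is divided at the great-grandchildren's generation equally among Dario and Freya: 180,000 each.

Samir receives 360,000.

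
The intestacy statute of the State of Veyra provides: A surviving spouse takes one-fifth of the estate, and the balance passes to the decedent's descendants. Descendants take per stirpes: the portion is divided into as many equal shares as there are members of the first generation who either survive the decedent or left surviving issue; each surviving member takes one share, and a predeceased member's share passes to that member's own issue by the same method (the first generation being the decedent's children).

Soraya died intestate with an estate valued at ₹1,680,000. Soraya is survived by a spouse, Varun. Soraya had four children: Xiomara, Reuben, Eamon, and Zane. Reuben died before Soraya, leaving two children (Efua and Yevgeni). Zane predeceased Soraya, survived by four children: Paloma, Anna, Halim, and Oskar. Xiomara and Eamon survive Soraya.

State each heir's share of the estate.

Varun: ₹336,000; Xiomara: ₹336,000; Efua: ₹168,000; Yevgeni: ₹168,000; Eamon: ₹336,000; Paloma: ₹84,000; Anna: ₹84,000; Halim: ₹84,000; Oskar: ₹84,000

Varun takes one-fifth of ₹1,680,000 = ₹336,000. The remaining ₹1,344,000 passes to the descendants.
The descendants' portion (₹1,344,000) is divided into 4 shares of ₹336,000: Xiomara and Eamon each take ₹336,000; Reuben's ₹336,000 share passes to Reuben's issue; Zane's ₹336,000 share passes to Zane's issue.
Reuben's share (₹336,000) is divided into 2 shares of ₹168,000: Efua and Yevgeni each take ₹168,000.
Zane's share (₹336,000) is divided into 4 shares of ₹84,000: Paloma, Anna, Halim, and Oskar each take ₹84,000.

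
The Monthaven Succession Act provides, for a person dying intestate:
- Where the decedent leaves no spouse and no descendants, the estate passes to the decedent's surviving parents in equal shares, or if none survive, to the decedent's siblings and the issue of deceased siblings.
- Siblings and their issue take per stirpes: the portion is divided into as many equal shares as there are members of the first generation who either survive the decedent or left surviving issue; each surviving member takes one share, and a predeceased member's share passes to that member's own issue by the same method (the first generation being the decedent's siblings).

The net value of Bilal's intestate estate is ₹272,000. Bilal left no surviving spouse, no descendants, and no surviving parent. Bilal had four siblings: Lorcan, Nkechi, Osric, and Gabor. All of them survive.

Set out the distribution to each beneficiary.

The entire ₹272,000 passes to the siblings and their issue.
That amount (₹272,000) is divided into 4 shares of ₹68,000: Lorcan, Nkechi, Osric, and Gabor each take ₹68,000.

Lorcan: ₹68,000; Nkechi: ₹68,000; Osric: ₹68,000; Gabor: ₹68,000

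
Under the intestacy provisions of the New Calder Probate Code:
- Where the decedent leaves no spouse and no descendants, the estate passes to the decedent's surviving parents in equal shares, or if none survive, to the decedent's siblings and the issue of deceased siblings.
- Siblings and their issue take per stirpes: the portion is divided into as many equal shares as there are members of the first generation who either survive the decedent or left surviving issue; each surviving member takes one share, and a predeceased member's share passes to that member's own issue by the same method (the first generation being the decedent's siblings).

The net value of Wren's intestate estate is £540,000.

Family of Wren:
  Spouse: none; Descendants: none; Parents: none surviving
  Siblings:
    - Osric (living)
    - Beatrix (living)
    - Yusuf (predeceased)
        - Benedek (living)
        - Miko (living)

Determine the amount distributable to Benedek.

Benedek receives £90,000.

The entire £540,000 passes to the siblings and their issue.
That amount (£540,000) is divided into 3 shares of £180,000: Osric and Beatrix each take £180,000; Yusuf's £180,000 share passes to Yusuf's issue.
Yusuf's share (£180,000) is divided into 2 shares of £90,000: Benedek and Miko each take £90,000.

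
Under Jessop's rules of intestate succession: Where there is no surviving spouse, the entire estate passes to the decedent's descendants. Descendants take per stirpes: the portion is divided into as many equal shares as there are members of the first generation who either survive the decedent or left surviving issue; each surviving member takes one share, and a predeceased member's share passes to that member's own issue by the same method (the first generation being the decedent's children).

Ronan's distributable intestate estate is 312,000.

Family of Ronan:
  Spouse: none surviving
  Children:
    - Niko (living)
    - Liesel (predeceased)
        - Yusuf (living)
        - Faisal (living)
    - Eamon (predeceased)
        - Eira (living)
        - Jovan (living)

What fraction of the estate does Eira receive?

The entire 312,000 passes to the descendants.
That amount (312,000) is divided into 3 shares of 104,000: Niko takes 104,000; Liesel's 104,000 share passes to Liesel's issue; Eamon's 104,000 share passes to Eamon's issue.
Liesel's share (104,000) is divided into 2 shares of 52,000: Yusuf and Faisal each take 52,000.
Eamon's share (104,000) is divided into 2 shares of 52,000: Eira and Jovan each take 52,000.

Eira receives 1/6 of the estate.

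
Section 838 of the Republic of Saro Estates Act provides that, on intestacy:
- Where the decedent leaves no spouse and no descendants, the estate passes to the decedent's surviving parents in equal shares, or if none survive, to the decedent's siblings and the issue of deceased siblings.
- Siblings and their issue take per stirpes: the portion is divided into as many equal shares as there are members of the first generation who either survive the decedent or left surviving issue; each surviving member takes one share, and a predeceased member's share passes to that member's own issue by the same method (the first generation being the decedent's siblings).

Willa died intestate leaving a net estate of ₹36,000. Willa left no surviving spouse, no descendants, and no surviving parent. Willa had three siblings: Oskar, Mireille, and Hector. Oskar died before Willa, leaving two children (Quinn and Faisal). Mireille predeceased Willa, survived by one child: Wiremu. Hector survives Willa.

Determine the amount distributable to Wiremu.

The entire ₹36,000 passes to the siblings and their issue.
That amount (₹36,000) is divided into 3 shares of ₹12,000: Hector takes ₹12,000; Oskar's ₹12,000 share passes to Oskar's issue; Mireille's ₹12,000 share passes to Mireille's issue.
Oskar's share (₹12,000) is divided into 2 shares of ₹6,000: Quinn and Faisal each take ₹6,000.
Mireille's share (₹12,000) passes entirely to Wiremu.

Wiremu receives ₹12,000.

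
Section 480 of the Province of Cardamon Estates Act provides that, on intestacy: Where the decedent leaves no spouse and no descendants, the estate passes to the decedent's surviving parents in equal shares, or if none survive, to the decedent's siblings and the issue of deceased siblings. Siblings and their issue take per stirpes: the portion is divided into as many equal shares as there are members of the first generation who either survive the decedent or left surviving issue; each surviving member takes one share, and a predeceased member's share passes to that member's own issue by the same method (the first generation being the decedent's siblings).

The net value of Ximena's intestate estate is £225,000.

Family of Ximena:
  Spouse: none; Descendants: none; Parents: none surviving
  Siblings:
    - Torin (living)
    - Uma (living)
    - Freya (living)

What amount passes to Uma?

The entire £225,000 passes to the siblings and their issue.
That amount (£225,000) is divided into 3 shares of £75,000: Torin, Uma, and Freya each take £75,000.

Uma receives £75,000.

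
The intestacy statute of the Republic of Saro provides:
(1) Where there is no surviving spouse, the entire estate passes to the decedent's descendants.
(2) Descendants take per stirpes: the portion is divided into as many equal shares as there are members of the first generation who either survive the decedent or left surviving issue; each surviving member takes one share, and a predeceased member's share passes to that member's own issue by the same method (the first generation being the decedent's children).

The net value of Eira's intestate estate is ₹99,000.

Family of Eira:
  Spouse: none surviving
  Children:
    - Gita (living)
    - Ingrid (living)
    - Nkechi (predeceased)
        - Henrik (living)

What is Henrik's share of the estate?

Henrik receives ₹33,000.

The entire ₹99,000 passes to the descendants.
That amount (₹99,000) is divided into 3 shares of ₹33,000: Gita and Ingrid each take ₹33,000; Nkechi's ₹33,000 share passes to Nkechi's issue.
Nkechi's share (₹33,000) passes entirely to Henrik.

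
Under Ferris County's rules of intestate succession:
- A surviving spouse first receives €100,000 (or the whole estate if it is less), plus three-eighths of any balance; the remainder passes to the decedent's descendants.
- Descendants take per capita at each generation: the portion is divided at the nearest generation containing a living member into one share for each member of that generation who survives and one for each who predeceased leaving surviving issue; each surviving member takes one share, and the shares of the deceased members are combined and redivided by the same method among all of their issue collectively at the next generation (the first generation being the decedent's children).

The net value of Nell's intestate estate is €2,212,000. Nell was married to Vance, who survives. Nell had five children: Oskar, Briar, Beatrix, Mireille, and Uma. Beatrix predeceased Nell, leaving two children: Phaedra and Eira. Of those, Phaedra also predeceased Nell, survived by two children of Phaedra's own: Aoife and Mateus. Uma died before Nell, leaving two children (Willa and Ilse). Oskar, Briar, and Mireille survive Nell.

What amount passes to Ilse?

Vance first takes €100,000, leaving a balance of €2,112,000. Vance then takes three-eighths of the balance (€792,000), for a total of €892,000. The remaining €1,320,000 passes to the descendants.
The descendants' portion (€1,320,000) is divided at the children's generation into 5 shares of €264,000. Oskar, Briar, and Mireille each take €264,000. The 2 shares of the deceased (Beatrix and Uma) are combined into a pool of €528,000.
That pool (€528,000) is divided at the grandchildren's generation into 4 shares of €132,000. Eira, Willa, and Ilse each take €132,000. The remaining share for the deceased Phaedra (€132,000) is carried to the next generation.
That pool (€132,000) is divided at the great-grandchildren's generation equally among Aoife and Mateus: €66,000 each.

Ilse receives €132,000.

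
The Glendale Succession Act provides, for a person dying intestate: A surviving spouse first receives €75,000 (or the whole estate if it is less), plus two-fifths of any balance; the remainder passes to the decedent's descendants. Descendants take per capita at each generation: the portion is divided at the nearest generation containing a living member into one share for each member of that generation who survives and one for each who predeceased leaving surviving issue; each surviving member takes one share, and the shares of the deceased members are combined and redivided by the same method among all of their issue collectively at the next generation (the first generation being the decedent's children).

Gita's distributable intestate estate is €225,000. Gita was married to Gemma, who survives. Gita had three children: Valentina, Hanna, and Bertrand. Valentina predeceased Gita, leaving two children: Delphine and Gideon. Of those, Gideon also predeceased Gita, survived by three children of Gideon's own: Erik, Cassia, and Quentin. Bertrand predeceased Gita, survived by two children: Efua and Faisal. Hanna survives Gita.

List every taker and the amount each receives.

Gemma: €135,000; Delphine: €15,000; Erik: €5,000; Cassia: €5,000; Quentin: €5,000; Hanna: €30,000; Efua: €15,000; Faisal: €15,000

Gemma first takes €75,000, leaving a balance of €150,000. Gemma then takes two-fifths of the balance (€60,000), for a total of €135,000. The remaining €90,000 passes to the descendants.
The descendants' portion (€90,000) is divided at the children's generation into 3 shares of €30,000. Hanna takes €30,000. The 2 shares of the deceased (Valentina and Bertrand) are combined into a pool of €60,000.
That pool (€60,000) is divided at the grandchildren's generation into 4 shares of €15,000. Delphine, Efua, and Faisal each take €15,000. The remaining share for the deceased Gideon (€15,000) is carried to the next generation.
That pool (€15,000) is divided at the great-grandchildren's generation equally among Erik, Cassia, and Quentin: €5,000 each.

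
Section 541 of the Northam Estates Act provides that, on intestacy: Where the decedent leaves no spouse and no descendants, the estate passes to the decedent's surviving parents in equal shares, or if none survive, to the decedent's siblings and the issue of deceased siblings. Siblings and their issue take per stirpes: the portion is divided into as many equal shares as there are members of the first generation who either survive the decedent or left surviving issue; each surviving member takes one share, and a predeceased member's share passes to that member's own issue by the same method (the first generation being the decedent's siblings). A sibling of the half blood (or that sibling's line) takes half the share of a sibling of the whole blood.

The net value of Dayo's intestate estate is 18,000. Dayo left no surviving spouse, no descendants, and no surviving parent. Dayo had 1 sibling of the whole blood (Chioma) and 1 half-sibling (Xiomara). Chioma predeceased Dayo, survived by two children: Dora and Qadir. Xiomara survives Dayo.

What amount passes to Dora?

The entire 18,000 passes to the siblings and their issue.
Counting each half-blood sibling's line as half a unit, there are 3/2 units in 18,000, so one unit is 12,000. Whole-blood lines (Chioma) take 12,000 each; half-blood lines (Xiomara) take 6,000 each.
Chioma's share (12,000) is divided into 2 shares of 6,000: Dora and Qadir each take 6,000.

Dora receives 6,000.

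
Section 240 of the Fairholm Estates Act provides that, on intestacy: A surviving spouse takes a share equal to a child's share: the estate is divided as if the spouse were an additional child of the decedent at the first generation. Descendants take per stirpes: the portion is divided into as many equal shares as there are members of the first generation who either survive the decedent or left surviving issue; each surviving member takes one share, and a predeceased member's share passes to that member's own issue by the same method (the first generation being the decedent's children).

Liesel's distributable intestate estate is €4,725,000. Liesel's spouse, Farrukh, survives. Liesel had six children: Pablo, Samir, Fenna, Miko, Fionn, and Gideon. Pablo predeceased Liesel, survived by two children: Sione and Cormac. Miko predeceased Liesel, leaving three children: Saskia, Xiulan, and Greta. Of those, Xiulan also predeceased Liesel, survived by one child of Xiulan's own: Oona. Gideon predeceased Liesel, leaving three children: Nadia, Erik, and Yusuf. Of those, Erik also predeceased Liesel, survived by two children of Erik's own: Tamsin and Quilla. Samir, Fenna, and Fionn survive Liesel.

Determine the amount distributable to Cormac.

The spouse counts as an additional share at the children's level, so there are 7 primary shares of €675,000. Farrukh takes one such share (€675,000).
The children's combined portion (€4,050,000) is divided into 6 shares of €675,000: Samir, Fenna, and Fionn each take €675,000; Pablo's €675,000 share passes to Pablo's issue; Miko's €675,000 share passes to Miko's issue; Gideon's €675,000 share passes to Gideon's issue.
Pablo's share (€675,000) is divided into 2 shares of €337,500: Sione and Cormac each take €337,500.
Miko's share (€675,000) is divided into 3 shares of €225,000: Saskia and Greta each take €225,000; Xiulan's €225,000 share passes to Xiulan's issue.
Xiulan's share (€225,000) passes entirely to Oona.
Gideon's share (€675,000) is divided into 3 shares of €225,000: Nadia and Yusuf each take €225,000; Erik's €225,000 share passes to Erik's issue.
Erik's share (€225,000) is divided into 2 shares of €112,500: Tamsin and Quilla each take €112,500.

Cormac receives €337,500.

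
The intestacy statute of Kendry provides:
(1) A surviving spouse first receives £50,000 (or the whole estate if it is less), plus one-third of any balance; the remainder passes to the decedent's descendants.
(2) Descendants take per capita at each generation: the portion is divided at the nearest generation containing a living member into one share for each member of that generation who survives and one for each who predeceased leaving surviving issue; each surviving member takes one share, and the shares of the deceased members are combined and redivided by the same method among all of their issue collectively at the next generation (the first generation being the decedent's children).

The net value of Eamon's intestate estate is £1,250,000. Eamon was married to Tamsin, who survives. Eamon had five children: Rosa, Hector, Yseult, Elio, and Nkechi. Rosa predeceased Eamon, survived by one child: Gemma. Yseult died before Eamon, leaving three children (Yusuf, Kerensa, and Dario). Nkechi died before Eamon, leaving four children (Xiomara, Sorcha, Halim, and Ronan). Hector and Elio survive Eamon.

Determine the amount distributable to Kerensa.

Tamsin first takes £50,000, leaving a balance of £1,200,000. Tamsin then takes one-third of the balance (£400,000), for a total of £450,000. The remaining £800,000 passes to the descendants.
The descendants' portion (£800,000) is divided at the children's generation into 5 shares of £160,000. Hector and Elio each take £160,000. The 3 shares of the deceased (Rosa, Yseult, and Nkechi) are combined into a pool of £480,000.
That pool (£480,000) is divided at the grandchildren's generation equally among Gemma, Yusuf, Kerensa, Dario, Xiomara, Sorcha, Halim, and Ronan: £60,000 each.

Kerensa receives £60,000.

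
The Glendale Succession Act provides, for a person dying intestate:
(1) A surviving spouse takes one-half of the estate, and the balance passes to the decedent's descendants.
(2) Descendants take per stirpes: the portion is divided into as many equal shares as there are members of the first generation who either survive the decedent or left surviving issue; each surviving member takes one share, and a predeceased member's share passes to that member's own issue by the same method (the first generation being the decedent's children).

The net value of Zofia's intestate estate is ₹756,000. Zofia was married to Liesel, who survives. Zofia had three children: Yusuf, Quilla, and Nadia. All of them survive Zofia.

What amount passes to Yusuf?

Yusuf receives ₹126,000.

Liesel takes one-half of ₹756,000 = ₹378,000. The remaining ₹378,000 passes to the descendants.
The descendants' portion (₹378,000) is divided into 3 shares of ₹126,000: Yusuf, Quilla, and Nadia each take ₹126,000.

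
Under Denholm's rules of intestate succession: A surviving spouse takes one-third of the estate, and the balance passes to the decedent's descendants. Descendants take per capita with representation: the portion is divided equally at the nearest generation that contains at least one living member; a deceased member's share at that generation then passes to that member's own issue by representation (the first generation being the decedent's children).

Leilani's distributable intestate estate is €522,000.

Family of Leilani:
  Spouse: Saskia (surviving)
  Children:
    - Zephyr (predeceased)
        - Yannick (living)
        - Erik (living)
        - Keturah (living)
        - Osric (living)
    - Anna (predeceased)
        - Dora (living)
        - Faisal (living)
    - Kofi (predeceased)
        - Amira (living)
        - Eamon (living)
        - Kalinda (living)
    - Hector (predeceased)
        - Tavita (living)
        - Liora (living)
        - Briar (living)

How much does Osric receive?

Osric receives €29,000.

Saskia takes one-third of €522,000 = €174,000. The remaining €348,000 passes to the descendants.
No child survives, so the initial division is made at the grandchildren's generation.
The descendants' portion (€348,000) is divided into 12 shares of €29,000: Yannick, Erik, Keturah, Osric, Dora, Faisal, Amira, Eamon, Kalinda, Tavita, Liora, and Briar each take €29,000.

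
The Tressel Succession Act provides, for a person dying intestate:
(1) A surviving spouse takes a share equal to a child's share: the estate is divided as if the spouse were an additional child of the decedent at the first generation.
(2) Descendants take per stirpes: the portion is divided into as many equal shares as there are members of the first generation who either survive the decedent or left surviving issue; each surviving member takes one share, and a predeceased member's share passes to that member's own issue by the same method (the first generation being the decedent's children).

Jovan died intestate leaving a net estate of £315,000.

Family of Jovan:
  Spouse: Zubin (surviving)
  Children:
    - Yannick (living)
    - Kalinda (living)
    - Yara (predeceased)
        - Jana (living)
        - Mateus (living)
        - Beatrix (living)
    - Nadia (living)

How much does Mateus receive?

The spouse counts as an additional share at the children's level, so there are 5 primary shares of £63,000. Zubin takes one such share (£63,000).
The children's combined portion (£252,000) is divided into 4 shares of £63,000: Yannick, Kalinda, and Nadia each take £63,000; Yara's £63,000 share passes to Yara's issue.
Yara's share (£63,000) is divided into 3 shares of £21,000: Jana, Mateus, and Beatrix each take £21,000.

Mateus receives £21,000.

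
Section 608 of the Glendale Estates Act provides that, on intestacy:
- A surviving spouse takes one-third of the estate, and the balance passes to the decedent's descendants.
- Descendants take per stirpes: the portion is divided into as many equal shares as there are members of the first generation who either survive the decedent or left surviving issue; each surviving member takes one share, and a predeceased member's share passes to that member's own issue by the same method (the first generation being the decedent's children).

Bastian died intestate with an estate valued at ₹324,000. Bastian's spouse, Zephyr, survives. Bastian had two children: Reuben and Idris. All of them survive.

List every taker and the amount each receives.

Zephyr: ₹108,000; Reuben: ₹108,000; Idris: ₹108,000

Zephyr takes one-third of ₹324,000 = ₹108,000. The remaining ₹216,000 passes to the descendants.
The descendants' portion (₹216,000) is divided into 2 shares of ₹108,000: Reuben and Idris each take ₹108,000.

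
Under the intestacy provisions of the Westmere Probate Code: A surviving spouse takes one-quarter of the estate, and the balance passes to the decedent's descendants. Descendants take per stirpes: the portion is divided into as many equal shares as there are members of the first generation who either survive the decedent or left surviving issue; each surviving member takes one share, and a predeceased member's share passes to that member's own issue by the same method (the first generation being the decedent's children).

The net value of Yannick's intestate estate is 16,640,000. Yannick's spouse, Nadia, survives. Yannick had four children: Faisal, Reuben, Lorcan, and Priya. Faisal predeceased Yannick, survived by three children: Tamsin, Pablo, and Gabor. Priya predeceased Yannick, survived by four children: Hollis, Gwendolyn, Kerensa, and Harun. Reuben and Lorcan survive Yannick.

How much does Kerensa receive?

Kerensa receives 780,000.

Nadia takes one-quarter of 16,640,000 = 4,160,000. The remaining 12,480,000 passes to the descendants.
The descendants' portion (12,480,000) is divided into 4 shares of 3,120,000: Reuben and Lorcan each take 3,120,000; Faisal's 3,120,000 share passes to Faisal's issue; Priya's 3,120,000 share passes to Priya's issue.
Faisal's share (3,120,000) is divided into 3 shares of 1,040,000: Tamsin, Pablo, and Gabor each take 1,040,000.
Priya's share (3,120,000) is divided into 4 shares of 780,000: Hollis, Gwendolyn, Kerensa, and Harun each take 780,000.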